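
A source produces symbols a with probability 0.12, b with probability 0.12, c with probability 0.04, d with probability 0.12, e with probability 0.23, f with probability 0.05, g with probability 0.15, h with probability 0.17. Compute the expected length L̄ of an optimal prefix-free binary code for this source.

Repeatedly combine the two least-probable nodes; the expected code length is the sum of the merged weights.
merge 1/25 + 1/20 → 9/100
merge 9/100 + 3/25 → 21/100
merge 3/25 + 3/25 → 6/25
merge 3/20 + 17/100 → 8/25
merge 21/100 + 23/100 → 11/25
merge 6/25 + 8/25 → 14/25
merge 11/25 + 14/25 → 1
L = 9/100 + 21/100 + 6/25 + 8/25 + 11/25 + 14/25 + 1 = 143/50 = 2.86 bits/symbol.

2.86 bits/symbol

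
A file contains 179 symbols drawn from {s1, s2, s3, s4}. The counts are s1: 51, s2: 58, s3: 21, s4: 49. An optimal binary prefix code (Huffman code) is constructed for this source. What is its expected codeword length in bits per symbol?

Probabilities are the counts divided by 179.
Repeatedly combine the two least-probable nodes; the expected code length is the sum of the merged weights.
merge 21/179 + 49/179 → 70/179
merge 51/179 + 58/179 → 109/179
merge 70/179 + 109/179 → 1
L = 70/179 + 109/179 + 1 = 2 bits/symbol.

2 bits/symbol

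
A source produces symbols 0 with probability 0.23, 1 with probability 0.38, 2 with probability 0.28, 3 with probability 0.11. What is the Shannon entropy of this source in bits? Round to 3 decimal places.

1.883 bits

H = −Σ pᵢ log₂ pᵢ.
−0.23·log₂(0.23) = 0.4877
−0.38·log₂(0.38) = 0.5305
−0.28·log₂(0.28) = 0.5142
−0.11·log₂(0.11) = 0.3503
Sum ≈ 1.8826 → 1.883 bits.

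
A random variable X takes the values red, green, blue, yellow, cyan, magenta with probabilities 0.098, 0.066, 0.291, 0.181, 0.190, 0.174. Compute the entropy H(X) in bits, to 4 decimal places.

H = −Σ pᵢ log₂ pᵢ.
−0.098·log₂(0.098) = 0.3284
−0.066·log₂(0.066) = 0.2588
−0.291·log₂(0.291) = 0.5182
−0.181·log₂(0.181) = 0.4463
−0.190·log₂(0.190) = 0.4552
−0.174·log₂(0.174) = 0.4390
Sum ≈ 2.4460 → 2.4460 bits.

2.4460 bits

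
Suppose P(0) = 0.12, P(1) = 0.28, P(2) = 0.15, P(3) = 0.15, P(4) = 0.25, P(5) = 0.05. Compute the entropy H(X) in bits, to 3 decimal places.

H = −Σ pᵢ log₂ pᵢ.
−0.12·log₂(0.12) = 0.3671
−0.28·log₂(0.28) = 0.5142
−0.15·log₂(0.15) = 0.4105
−0.15·log₂(0.15) = 0.4105
−0.25·log₂(0.25) = 0.5000
−0.05·log₂(0.05) = 0.2161
Sum ≈ 2.4185 → 2.418 bits.

2.418 bits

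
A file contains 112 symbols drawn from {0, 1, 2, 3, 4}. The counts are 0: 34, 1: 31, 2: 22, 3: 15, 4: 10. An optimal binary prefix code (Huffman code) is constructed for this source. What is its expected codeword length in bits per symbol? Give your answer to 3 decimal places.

2.223 bits/symbol

Probabilities are the counts divided by 112.
Repeatedly combine the two least-probable nodes; the expected code length is the sum of the merged weights.
merge 5/56 + 15/112 → 25/112
merge 11/56 + 25/112 → 47/112
merge 31/112 + 17/56 → 65/112
merge 47/112 + 65/112 → 1
L = 25/112 + 47/112 + 65/112 + 1 = 249/112 ≈ 2.223 bits/symbol.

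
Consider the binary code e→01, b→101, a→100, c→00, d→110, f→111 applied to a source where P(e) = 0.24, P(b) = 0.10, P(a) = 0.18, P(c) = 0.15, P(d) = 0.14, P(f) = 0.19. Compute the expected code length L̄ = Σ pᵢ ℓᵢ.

2.61 bits/symbol

L̄ = Σ pᵢ·ℓᵢ = 0.24·2 + 0.10·3 + 0.18·3 + 0.15·2 + 0.14·3 + 0.19·3 = 2.61 bits/symbol.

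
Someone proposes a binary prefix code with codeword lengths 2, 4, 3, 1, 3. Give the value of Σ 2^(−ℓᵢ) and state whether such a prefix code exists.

With common denominator 2^4 = 16: Σ 2^(−ℓᵢ) = 4/16 + 1/16 + 2/16 + 8/16 + 2/16 = 17/16 = 1.0625.
Kraft's inequality requires Σ ≤ 1; here Σ = 1.0625 > 1, so no such prefix code exists.

1.0625; no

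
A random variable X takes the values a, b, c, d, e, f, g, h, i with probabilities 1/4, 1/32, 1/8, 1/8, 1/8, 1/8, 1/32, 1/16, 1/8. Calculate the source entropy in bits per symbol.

2.9375 bits

Each probability is a power of 1/2, so log₂(1/p) is an integer.
H = Σ p·log₂(1/p) = 1/4·2 + 1/32·5 + 1/8·3 + 1/8·3 + 1/8·3 + 1/8·3 + 1/32·5 + 1/16·4 + 1/8·3 = 2.9375 bits.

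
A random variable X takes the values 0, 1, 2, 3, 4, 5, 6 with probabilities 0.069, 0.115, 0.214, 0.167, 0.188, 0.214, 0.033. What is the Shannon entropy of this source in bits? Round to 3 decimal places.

2.624 bits

H = −Σ pᵢ log₂ pᵢ.
−0.069·log₂(0.069) = 0.2662
−0.115·log₂(0.115) = 0.3588
−0.214·log₂(0.214) = 0.4760
−0.167·log₂(0.167) = 0.4312
−0.188·log₂(0.188) = 0.4533
−0.214·log₂(0.214) = 0.4760
−0.033·log₂(0.033) = 0.1624
Sum ≈ 2.6239 → 2.624 bits.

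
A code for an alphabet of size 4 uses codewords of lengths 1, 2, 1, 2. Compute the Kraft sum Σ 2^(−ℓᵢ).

With common denominator 2^2 = 4: Σ 2^(−ℓᵢ) = 2/4 + 1/4 + 2/4 + 1/4 = 6/4 = 1.5.

1.5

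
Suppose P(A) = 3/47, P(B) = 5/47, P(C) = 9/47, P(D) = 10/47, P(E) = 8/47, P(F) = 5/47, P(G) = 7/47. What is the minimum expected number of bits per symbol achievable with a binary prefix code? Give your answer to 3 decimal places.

Repeatedly combine the two least-probable nodes; the expected code length is the sum of the merged weights.
merge 3/47 + 5/47 → 8/47
merge 5/47 + 7/47 → 12/47
merge 8/47 + 8/47 → 16/47
merge 9/47 + 10/47 → 19/47
merge 12/47 + 16/47 → 28/47
merge 19/47 + 28/47 → 1
L = 8/47 + 12/47 + 16/47 + 19/47 + 28/47 + 1 = 130/47 ≈ 2.766 bits/symbol.

2.766 bits/symbol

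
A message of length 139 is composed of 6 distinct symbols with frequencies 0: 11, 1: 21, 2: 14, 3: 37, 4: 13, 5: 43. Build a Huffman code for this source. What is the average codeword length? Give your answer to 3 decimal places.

Probabilities are the counts divided by 139.
Repeatedly combine the two least-probable nodes; the expected code length is the sum of the merged weights.
merge 11/139 + 13/139 → 24/139
merge 14/139 + 21/139 → 35/139
merge 24/139 + 35/139 → 59/139
merge 37/139 + 43/139 → 80/139
merge 59/139 + 80/139 → 1
L = 24/139 + 35/139 + 59/139 + 80/139 + 1 = 337/139 ≈ 2.424 bits/symbol.

2.424 bits/symbol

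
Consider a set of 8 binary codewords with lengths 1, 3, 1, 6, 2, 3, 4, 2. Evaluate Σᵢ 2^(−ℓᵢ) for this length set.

1.828125

With common denominator 2^6 = 64: Σ 2^(−ℓᵢ) = 32/64 + 8/64 + 32/64 + 1/64 + 16/64 + 8/64 + 4/64 + 16/64 = 117/64 = 1.828125.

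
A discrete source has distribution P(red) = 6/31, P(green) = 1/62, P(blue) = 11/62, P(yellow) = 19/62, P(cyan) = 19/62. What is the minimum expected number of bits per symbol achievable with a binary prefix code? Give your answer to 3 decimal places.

2.194 bits/symbol

Repeatedly combine the two least-probable nodes; the expected code length is the sum of the merged weights.
merge 1/62 + 11/62 → 6/31
merge 6/31 + 6/31 → 12/31
merge 19/62 + 19/62 → 19/31
merge 12/31 + 19/31 → 1
L = 6/31 + 12/31 + 19/31 + 1 = 68/31 ≈ 2.194 bits/symbol.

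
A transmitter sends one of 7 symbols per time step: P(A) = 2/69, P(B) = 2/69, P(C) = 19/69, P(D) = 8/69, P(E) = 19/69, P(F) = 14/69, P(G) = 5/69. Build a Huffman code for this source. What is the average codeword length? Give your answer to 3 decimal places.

Repeatedly combine the two least-probable nodes; the expected code length is the sum of the merged weights.
merge 2/69 + 2/69 → 4/69
merge 4/69 + 5/69 → 3/23
merge 8/69 + 3/23 → 17/69
merge 14/69 + 17/69 → 31/69
merge 19/69 + 19/69 → 38/69
merge 31/69 + 38/69 → 1
L = 4/69 + 3/23 + 17/69 + 31/69 + 38/69 + 1 = 56/23 ≈ 2.435 bits/symbol.

2.435 bits/symbol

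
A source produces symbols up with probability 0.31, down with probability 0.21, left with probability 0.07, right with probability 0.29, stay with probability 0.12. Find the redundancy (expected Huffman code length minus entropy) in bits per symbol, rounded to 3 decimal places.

0.040 bits

Entropy H = −Σ p log₂ p ≈ 2.1501 bits.
Huffman merges: 7/100+3/25→19/100; 19/100+21/100→2/5; 29/100+31/100→3/5; 2/5+3/5→1. L = 219/100 ≈ 2.1900.
L − H = 2.1900 − 2.1501 = 0.040 bits.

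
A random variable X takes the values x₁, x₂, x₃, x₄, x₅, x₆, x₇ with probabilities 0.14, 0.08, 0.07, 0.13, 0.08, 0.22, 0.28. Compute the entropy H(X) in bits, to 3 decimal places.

2.626 bits

H = −Σ pᵢ log₂ pᵢ.
−0.14·log₂(0.14) = 0.3971
−0.08·log₂(0.08) = 0.2915
−0.07·log₂(0.07) = 0.2686
−0.13·log₂(0.13) = 0.3826
−0.08·log₂(0.08) = 0.2915
−0.22·log₂(0.22) = 0.4806
−0.28·log₂(0.28) = 0.5142
Sum ≈ 2.6261 → 2.626 bits.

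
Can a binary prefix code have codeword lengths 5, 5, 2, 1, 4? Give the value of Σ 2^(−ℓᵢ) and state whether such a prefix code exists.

0.875; yes

With common denominator 2^5 = 32: Σ 2^(−ℓᵢ) = 1/32 + 1/32 + 8/32 + 16/32 + 2/32 = 28/32 = 0.875.
Kraft's inequality requires Σ ≤ 1; here Σ = 0.875 ≤ 1, so such a prefix code exists.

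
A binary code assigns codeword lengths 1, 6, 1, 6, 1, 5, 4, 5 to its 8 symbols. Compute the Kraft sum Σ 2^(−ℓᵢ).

1.65625

With common denominator 2^6 = 64: Σ 2^(−ℓᵢ) = 32/64 + 1/64 + 32/64 + 1/64 + 32/64 + 2/64 + 4/64 + 2/64 = 106/64 = 1.65625.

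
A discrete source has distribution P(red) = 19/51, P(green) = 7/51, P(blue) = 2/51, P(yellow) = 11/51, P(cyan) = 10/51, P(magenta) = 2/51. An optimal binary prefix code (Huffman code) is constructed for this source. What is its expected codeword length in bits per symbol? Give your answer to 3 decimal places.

Repeatedly combine the two least-probable nodes; the expected code length is the sum of the merged weights.
merge 2/51 + 2/51 → 4/51
merge 4/51 + 7/51 → 11/51
merge 10/51 + 11/51 → 7/17
merge 11/51 + 19/51 → 10/17
merge 7/17 + 10/17 → 1
L = 4/51 + 11/51 + 7/17 + 10/17 + 1 = 39/17 ≈ 2.294 bits/symbol.

2.294 bits/symbol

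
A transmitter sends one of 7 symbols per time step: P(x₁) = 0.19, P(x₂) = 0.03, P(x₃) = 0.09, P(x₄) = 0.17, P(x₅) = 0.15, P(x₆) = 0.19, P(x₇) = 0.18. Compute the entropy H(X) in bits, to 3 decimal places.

H = −Σ pᵢ log₂ pᵢ.
−0.19·log₂(0.19) = 0.4552
−0.03·log₂(0.03) = 0.1518
−0.09·log₂(0.09) = 0.3127
−0.17·log₂(0.17) = 0.4346
−0.15·log₂(0.15) = 0.4105
−0.19·log₂(0.19) = 0.4552
−0.18·log₂(0.18) = 0.4453
Sum ≈ 2.6653 → 2.665 bits.

2.665 bits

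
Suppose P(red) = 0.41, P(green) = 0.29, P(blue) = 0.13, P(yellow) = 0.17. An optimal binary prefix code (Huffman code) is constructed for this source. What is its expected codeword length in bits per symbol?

1.89 bits/symbol

Repeatedly combine the two least-probable nodes; the expected code length is the sum of the merged weights.
merge 13/100 + 17/100 → 3/10
merge 29/100 + 3/10 → 59/100
merge 41/100 + 59/100 → 1
L = 3/10 + 59/100 + 1 = 189/100 = 1.89 bits/symbol.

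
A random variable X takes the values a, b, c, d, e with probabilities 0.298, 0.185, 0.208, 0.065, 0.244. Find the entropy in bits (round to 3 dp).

H = −Σ pᵢ log₂ pᵢ.
−0.298·log₂(0.298) = 0.5205
−0.185·log₂(0.185) = 0.4504
−0.208·log₂(0.208) = 0.4712
−0.065·log₂(0.065) = 0.2563
−0.244·log₂(0.244) = 0.4966
Sum ≈ 2.1949 → 2.195 bits.

2.195 bits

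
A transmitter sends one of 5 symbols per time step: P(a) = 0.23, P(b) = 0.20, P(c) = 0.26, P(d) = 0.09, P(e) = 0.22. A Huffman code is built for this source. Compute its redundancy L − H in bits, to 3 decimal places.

Entropy H = −Σ p log₂ p ≈ 2.2506 bits.
Huffman merges: 9/100+1/5→29/100; 11/50+23/100→9/20; 13/50+29/100→11/20; 9/20+11/20→1. L = 229/100 ≈ 2.2900.
L − H = 2.2900 − 2.2506 = 0.039 bits.

0.039 bits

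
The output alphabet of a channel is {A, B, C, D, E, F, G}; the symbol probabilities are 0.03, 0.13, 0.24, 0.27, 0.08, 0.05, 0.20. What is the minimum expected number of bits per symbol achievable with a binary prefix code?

2.53 bits/symbol

Repeatedly combine the two least-probable nodes; the expected code length is the sum of the merged weights.
merge 3/100 + 1/20 → 2/25
merge 2/25 + 2/25 → 4/25
merge 13/100 + 4/25 → 29/100
merge 1/5 + 6/25 → 11/25
merge 27/100 + 29/100 → 14/25
merge 11/25 + 14/25 → 1
L = 2/25 + 4/25 + 29/100 + 11/25 + 14/25 + 1 = 253/100 = 2.53 bits/symbol.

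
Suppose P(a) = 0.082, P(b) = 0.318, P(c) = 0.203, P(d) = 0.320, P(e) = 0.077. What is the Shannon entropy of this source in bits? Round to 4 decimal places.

H = −Σ pᵢ log₂ pᵢ.
−0.082·log₂(0.082) = 0.2959
−0.318·log₂(0.318) = 0.5256
−0.203·log₂(0.203) = 0.4670
−0.320·log₂(0.320) = 0.5260
−0.077·log₂(0.077) = 0.2848
Sum ≈ 2.0993 → 2.0993 bits.

2.0993 bits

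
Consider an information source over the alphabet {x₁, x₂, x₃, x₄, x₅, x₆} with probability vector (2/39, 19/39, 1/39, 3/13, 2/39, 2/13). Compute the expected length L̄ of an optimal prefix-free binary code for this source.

2 bits/symbol

Repeatedly combine the two least-probable nodes; the expected code length is the sum of the merged weights.
merge 1/39 + 2/39 → 1/13
merge 2/39 + 1/13 → 5/39
merge 5/39 + 2/13 → 11/39
merge 3/13 + 11/39 → 20/39
merge 19/39 + 20/39 → 1
L = 1/13 + 5/39 + 11/39 + 20/39 + 1 = 2 bits/symbol.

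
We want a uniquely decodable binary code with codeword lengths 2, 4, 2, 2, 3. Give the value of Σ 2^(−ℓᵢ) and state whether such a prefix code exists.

0.9375; yes

With common denominator 2^4 = 16: Σ 2^(−ℓᵢ) = 4/16 + 1/16 + 4/16 + 4/16 + 2/16 = 15/16 = 0.9375.
Kraft's inequality requires Σ ≤ 1; here Σ = 0.9375 ≤ 1, so such a prefix code exists.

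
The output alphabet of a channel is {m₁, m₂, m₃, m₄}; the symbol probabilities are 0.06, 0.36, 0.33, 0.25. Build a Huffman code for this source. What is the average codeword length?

1.95 bits/symbol

Repeatedly combine the two least-probable nodes; the expected code length is the sum of the merged weights.
merge 3/50 + 1/4 → 31/100
merge 31/100 + 33/100 → 16/25
merge 9/25 + 16/25 → 1
L = 31/100 + 16/25 + 1 = 39/20 = 1.95 bits/symbol.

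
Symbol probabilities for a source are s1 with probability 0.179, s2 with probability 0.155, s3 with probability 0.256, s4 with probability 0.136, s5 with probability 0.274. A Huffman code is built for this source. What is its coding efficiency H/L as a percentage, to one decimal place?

Entropy H = −Σ p log₂ p ≈ 2.2676 bits.
Huffman merges: 17/125+31/200→291/1000; 179/1000+32/125→87/200; 137/500+291/1000→113/200; 87/200+113/200→1. L = 2291/1000 ≈ 2.2910.
Efficiency = H/L = 2.2676/2.2910 = 99.0%.

99.0%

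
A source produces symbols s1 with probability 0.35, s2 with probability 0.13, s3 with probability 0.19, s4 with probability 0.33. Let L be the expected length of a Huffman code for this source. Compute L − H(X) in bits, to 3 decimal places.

0.074 bits

Entropy H = −Σ p log₂ p ≈ 1.8958 bits.
Huffman merges: 13/100+19/100→8/25; 8/25+33/100→13/20; 7/20+13/20→1. L = 197/100 ≈ 1.9700.
L − H = 1.9700 − 1.8958 = 0.074 bits.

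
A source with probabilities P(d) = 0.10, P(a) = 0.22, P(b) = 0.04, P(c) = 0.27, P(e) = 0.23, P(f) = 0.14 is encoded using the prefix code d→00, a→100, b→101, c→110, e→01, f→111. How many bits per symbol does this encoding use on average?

L̄ = Σ pᵢ·ℓᵢ = 0.10·2 + 0.22·3 + 0.04·3 + 0.27·3 + 0.23·2 + 0.14·3 = 2.67 bits/symbol.

2.67 bits/symbol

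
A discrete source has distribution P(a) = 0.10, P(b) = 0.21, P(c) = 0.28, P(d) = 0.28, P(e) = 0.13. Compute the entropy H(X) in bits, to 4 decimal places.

2.2161 bits

H = −Σ pᵢ log₂ pᵢ.
−0.10·log₂(0.10) = 0.3322
−0.21·log₂(0.21) = 0.4728
−0.28·log₂(0.28) = 0.5142
−0.28·log₂(0.28) = 0.5142
−0.13·log₂(0.13) = 0.3826
Sum ≈ 2.2161 → 2.2161 bits.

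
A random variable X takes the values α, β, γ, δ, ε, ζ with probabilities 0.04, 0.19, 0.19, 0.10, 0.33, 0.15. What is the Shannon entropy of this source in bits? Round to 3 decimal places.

H = −Σ pᵢ log₂ pᵢ.
−0.04·log₂(0.04) = 0.1858
−0.19·log₂(0.19) = 0.4552
−0.19·log₂(0.19) = 0.4552
−0.10·log₂(0.10) = 0.3322
−0.33·log₂(0.33) = 0.5278
−0.15·log₂(0.15) = 0.4105
Sum ≈ 2.3668 → 2.367 bits.

2.367 bits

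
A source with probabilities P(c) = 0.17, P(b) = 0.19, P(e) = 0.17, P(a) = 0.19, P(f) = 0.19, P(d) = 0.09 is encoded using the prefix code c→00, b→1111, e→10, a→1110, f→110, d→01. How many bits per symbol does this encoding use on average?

2.95 bits/symbol

L̄ = Σ pᵢ·ℓᵢ = 0.17·2 + 0.19·4 + 0.17·2 + 0.19·4 + 0.19·3 + 0.09·2 = 2.95 bits/symbol.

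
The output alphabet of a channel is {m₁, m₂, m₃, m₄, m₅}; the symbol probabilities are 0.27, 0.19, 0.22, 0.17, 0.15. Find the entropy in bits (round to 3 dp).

2.291 bits

H = −Σ pᵢ log₂ pᵢ.
−0.27·log₂(0.27) = 0.5100
−0.19·log₂(0.19) = 0.4552
−0.22·log₂(0.22) = 0.4806
−0.17·log₂(0.17) = 0.4346
−0.15·log₂(0.15) = 0.4105
Sum ≈ 2.2910 → 2.291 bits.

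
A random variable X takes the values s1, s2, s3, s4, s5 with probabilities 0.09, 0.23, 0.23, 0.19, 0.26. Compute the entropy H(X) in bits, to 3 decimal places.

H = −Σ pᵢ log₂ pᵢ.
−0.09·log₂(0.09) = 0.3127
−0.23·log₂(0.23) = 0.4877
−0.23·log₂(0.23) = 0.4877
−0.19·log₂(0.19) = 0.4552
−0.26·log₂(0.26) = 0.5053
Sum ≈ 2.2485 → 2.249 bits.

2.249 bits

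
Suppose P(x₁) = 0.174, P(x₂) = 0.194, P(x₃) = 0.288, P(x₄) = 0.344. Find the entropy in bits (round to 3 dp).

H = −Σ pᵢ log₂ pᵢ.
−0.174·log₂(0.174) = 0.4390
−0.194·log₂(0.194) = 0.4590
−0.288·log₂(0.288) = 0.5172
−0.344·log₂(0.344) = 0.5296
Sum ≈ 1.9448 → 1.945 bits.

1.945 bits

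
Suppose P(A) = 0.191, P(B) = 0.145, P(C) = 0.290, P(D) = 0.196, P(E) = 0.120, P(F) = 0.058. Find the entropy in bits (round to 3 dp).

2.444 bits

H = −Σ pᵢ log₂ pᵢ.
−0.191·log₂(0.191) = 0.4562
−0.145·log₂(0.145) = 0.4040
−0.290·log₂(0.290) = 0.5179
−0.196·log₂(0.196) = 0.4608
−0.120·log₂(0.120) = 0.3671
−0.058·log₂(0.058) = 0.2383
Sum ≈ 2.4442 → 2.444 bits.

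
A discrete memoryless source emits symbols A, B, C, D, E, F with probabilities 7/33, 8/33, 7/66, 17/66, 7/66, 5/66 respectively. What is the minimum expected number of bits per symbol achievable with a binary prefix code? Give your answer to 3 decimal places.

2.470 bits/symbol

Repeatedly combine the two least-probable nodes; the expected code length is the sum of the merged weights.
merge 5/66 + 7/66 → 2/11
merge 7/66 + 2/11 → 19/66
merge 7/33 + 8/33 → 5/11
merge 17/66 + 19/66 → 6/11
merge 5/11 + 6/11 → 1
L = 2/11 + 19/66 + 5/11 + 6/11 + 1 = 163/66 ≈ 2.470 bits/symbol.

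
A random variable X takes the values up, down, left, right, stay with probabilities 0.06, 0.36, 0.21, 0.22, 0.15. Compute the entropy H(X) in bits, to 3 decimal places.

H = −Σ pᵢ log₂ pᵢ.
−0.06·log₂(0.06) = 0.2435
−0.36·log₂(0.36) = 0.5306
−0.21·log₂(0.21) = 0.4728
−0.22·log₂(0.22) = 0.4806
−0.15·log₂(0.15) = 0.4105
Sum ≈ 2.1381 → 2.138 bits.

2.138 bits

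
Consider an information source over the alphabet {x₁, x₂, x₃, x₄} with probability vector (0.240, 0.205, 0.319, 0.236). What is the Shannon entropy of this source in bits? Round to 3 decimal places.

H = −Σ pᵢ log₂ pᵢ.
−0.240·log₂(0.240) = 0.4941
−0.205·log₂(0.205) = 0.4687
−0.319·log₂(0.319) = 0.5258
−0.236·log₂(0.236) = 0.4916
Sum ≈ 1.9803 → 1.980 bits.

1.980 bits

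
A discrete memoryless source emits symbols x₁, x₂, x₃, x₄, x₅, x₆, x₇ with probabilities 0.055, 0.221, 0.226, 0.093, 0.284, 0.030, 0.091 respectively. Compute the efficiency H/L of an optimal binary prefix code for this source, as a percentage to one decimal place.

Entropy H = −Σ p log₂ p ≈ 2.4972 bits.
Huffman merges: 3/100+11/200→17/200; 17/200+91/1000→22/125; 93/1000+22/125→269/1000; 221/1000+113/500→447/1000; 269/1000+71/250→553/1000; 447/1000+553/1000→1. L = 253/100 ≈ 2.5300.
Efficiency = H/L = 2.4972/2.5300 = 98.7%.

98.7%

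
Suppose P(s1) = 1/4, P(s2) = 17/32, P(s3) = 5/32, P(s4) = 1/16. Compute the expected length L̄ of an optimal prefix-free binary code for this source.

Repeatedly combine the two least-probable nodes; the expected code length is the sum of the merged weights.
merge 1/16 + 5/32 → 7/32
merge 7/32 + 1/4 → 15/32
merge 15/32 + 17/32 → 1
L = 7/32 + 15/32 + 1 = 27/16 = 1.6875 bits/symbol.

1.6875 bits/symbol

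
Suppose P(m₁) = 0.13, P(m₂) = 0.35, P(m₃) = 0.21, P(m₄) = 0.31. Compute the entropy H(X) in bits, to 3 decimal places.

H = −Σ pᵢ log₂ pᵢ.
−0.13·log₂(0.13) = 0.3826
−0.35·log₂(0.35) = 0.5301
−0.21·log₂(0.21) = 0.4728
−0.31·log₂(0.31) = 0.5238
Sum ≈ 1.9094 → 1.909 bits.

1.909 bits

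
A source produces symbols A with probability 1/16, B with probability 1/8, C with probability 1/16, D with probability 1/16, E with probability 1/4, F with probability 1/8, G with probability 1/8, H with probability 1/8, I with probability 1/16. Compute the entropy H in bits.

Each probability is a power of 1/2, so log₂(1/p) is an integer.
H = Σ p·log₂(1/p) = 1/16·4 + 1/8·3 + 1/16·4 + 1/16·4 + 1/4·2 + 1/8·3 + 1/8·3 + 1/8·3 + 1/16·4 = 3 bits.

3 bits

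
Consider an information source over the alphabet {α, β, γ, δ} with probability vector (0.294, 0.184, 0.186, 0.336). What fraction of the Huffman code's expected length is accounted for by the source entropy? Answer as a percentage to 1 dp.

Entropy H = −Σ p log₂ p ≈ 1.9486 bits.
Huffman merges: 23/125+93/500→37/100; 147/500+42/125→63/100; 37/100+63/100→1. L = 2 ≈ 2.0000.
Efficiency = H/L = 1.9486/2.0000 = 97.4%.

97.4%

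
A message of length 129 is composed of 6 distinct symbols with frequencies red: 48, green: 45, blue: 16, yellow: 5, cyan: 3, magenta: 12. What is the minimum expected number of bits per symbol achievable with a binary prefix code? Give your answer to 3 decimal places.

Probabilities are the counts divided by 129.
Repeatedly combine the two least-probable nodes; the expected code length is the sum of the merged weights.
merge 1/43 + 5/129 → 8/129
merge 8/129 + 4/43 → 20/129
merge 16/129 + 20/129 → 12/43
merge 12/43 + 15/43 → 27/43
merge 16/43 + 27/43 → 1
L = 8/129 + 20/129 + 12/43 + 27/43 + 1 = 274/129 ≈ 2.124 bits/symbol.

2.124 bits/symbol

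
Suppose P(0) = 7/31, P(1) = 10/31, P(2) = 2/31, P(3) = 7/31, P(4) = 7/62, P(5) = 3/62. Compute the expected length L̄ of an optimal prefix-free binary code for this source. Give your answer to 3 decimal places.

Repeatedly combine the two least-probable nodes; the expected code length is the sum of the merged weights.
merge 3/62 + 2/31 → 7/62
merge 7/62 + 7/62 → 7/31
merge 7/31 + 7/31 → 14/31
merge 7/31 + 10/31 → 17/31
merge 14/31 + 17/31 → 1
L = 7/62 + 7/31 + 14/31 + 17/31 + 1 = 145/62 ≈ 2.339 bits/symbol.

2.339 bits/symbol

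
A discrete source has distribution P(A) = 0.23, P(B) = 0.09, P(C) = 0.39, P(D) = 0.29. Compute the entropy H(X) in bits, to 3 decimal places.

H = −Σ pᵢ log₂ pᵢ.
−0.23·log₂(0.23) = 0.4877
−0.09·log₂(0.09) = 0.3127
−0.39·log₂(0.39) = 0.5298
−0.29·log₂(0.29) = 0.5179
Sum ≈ 1.8480 → 1.848 bits.

1.848 bits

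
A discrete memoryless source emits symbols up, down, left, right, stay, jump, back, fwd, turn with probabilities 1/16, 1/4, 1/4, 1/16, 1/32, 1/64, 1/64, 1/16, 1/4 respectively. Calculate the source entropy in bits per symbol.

Each probability is a power of 1/2, so log₂(1/p) is an integer.
H = Σ p·log₂(1/p) = 1/16·4 + 1/4·2 + 1/4·2 + 1/16·4 + 1/32·5 + 1/64·6 + 1/64·6 + 1/16·4 + 1/4·2 = 2.59375 bits.

2.59375 bits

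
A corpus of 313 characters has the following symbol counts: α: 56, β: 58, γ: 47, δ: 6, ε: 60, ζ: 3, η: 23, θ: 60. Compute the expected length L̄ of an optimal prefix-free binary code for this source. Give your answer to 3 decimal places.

Probabilities are the counts divided by 313.
Repeatedly combine the two least-probable nodes; the expected code length is the sum of the merged weights.
merge 3/313 + 6/313 → 9/313
merge 9/313 + 23/313 → 32/313
merge 32/313 + 47/313 → 79/313
merge 56/313 + 58/313 → 114/313
merge 60/313 + 60/313 → 120/313
merge 79/313 + 114/313 → 193/313
merge 120/313 + 193/313 → 1
L = 9/313 + 32/313 + 79/313 + 114/313 + 120/313 + 193/313 + 1 = 860/313 ≈ 2.748 bits/symbol.

2.748 bits/symbol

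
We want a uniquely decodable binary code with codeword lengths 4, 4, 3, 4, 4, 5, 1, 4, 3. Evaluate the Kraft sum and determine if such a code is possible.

With common denominator 2^5 = 32: Σ 2^(−ℓᵢ) = 2/32 + 2/32 + 4/32 + 2/32 + 2/32 + 1/32 + 16/32 + 2/32 + 4/32 = 35/32 = 1.09375.
Kraft's inequality requires Σ ≤ 1; here Σ = 1.09375 > 1, so no such prefix code exists.

1.09375; no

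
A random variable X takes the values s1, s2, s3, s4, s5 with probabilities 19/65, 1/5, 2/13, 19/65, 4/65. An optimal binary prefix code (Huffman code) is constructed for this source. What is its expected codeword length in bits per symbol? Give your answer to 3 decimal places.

Repeatedly combine the two least-probable nodes; the expected code length is the sum of the merged weights.
merge 4/65 + 2/13 → 14/65
merge 1/5 + 14/65 → 27/65
merge 19/65 + 19/65 → 38/65
merge 27/65 + 38/65 → 1
L = 14/65 + 27/65 + 38/65 + 1 = 144/65 ≈ 2.215 bits/symbol.

2.215 bits/symbol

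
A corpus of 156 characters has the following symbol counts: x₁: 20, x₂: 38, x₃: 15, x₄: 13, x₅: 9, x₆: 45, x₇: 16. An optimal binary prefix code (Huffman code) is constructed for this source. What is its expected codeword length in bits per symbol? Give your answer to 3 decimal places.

2.609 bits/symbol

Probabilities are the counts divided by 156.
Repeatedly combine the two least-probable nodes; the expected code length is the sum of the merged weights.
merge 3/52 + 1/12 → 11/78
merge 5/52 + 4/39 → 31/156
merge 5/39 + 11/78 → 7/26
merge 31/156 + 19/78 → 23/52
merge 7/26 + 15/52 → 29/52
merge 23/52 + 29/52 → 1
L = 11/78 + 31/156 + 7/26 + 23/52 + 29/52 + 1 = 407/156 ≈ 2.609 bits/symbol.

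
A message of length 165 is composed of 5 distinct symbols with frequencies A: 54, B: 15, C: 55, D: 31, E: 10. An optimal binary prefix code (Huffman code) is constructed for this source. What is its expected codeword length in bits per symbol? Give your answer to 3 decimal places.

2.152 bits/symbol

Probabilities are the counts divided by 165.
Repeatedly combine the two least-probable nodes; the expected code length is the sum of the merged weights.
merge 2/33 + 1/11 → 5/33
merge 5/33 + 31/165 → 56/165
merge 18/55 + 1/3 → 109/165
merge 56/165 + 109/165 → 1
L = 5/33 + 56/165 + 109/165 + 1 = 71/33 ≈ 2.152 bits/symbol.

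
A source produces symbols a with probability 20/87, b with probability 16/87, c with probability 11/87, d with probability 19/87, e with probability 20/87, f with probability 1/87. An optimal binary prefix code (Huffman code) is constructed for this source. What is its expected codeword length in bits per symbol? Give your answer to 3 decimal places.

2.460 bits/symbol

Repeatedly combine the two least-probable nodes; the expected code length is the sum of the merged weights.
merge 1/87 + 11/87 → 4/29
merge 4/29 + 16/87 → 28/87
merge 19/87 + 20/87 → 13/29
merge 20/87 + 28/87 → 16/29
merge 13/29 + 16/29 → 1
L = 4/29 + 28/87 + 13/29 + 16/29 + 1 = 214/87 ≈ 2.460 bits/symbol.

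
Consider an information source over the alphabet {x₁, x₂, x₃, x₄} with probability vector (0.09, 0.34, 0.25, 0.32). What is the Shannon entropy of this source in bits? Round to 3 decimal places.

H = −Σ pᵢ log₂ pᵢ.
−0.09·log₂(0.09) = 0.3127
−0.34·log₂(0.34) = 0.5292
−0.25·log₂(0.25) = 0.5000
−0.32·log₂(0.32) = 0.5260
Sum ≈ 1.8679 → 1.868 bits.

1.868 bits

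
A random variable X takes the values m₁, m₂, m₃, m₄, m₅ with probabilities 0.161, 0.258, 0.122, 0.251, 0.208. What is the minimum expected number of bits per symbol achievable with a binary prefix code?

Repeatedly combine the two least-probable nodes; the expected code length is the sum of the merged weights.
merge 61/500 + 161/1000 → 283/1000
merge 26/125 + 251/1000 → 459/1000
merge 129/500 + 283/1000 → 541/1000
merge 459/1000 + 541/1000 → 1
L = 283/1000 + 459/1000 + 541/1000 + 1 = 2283/1000 = 2.283 bits/symbol.

2.283 bits/symbol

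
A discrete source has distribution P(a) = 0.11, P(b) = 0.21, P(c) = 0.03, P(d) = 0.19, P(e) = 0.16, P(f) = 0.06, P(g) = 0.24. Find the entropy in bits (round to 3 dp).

2.591 bits

H = −Σ pᵢ log₂ pᵢ.
−0.11·log₂(0.11) = 0.3503
−0.21·log₂(0.21) = 0.4728
−0.03·log₂(0.03) = 0.1518
−0.19·log₂(0.19) = 0.4552
−0.16·log₂(0.16) = 0.4230
−0.06·log₂(0.06) = 0.2435
−0.24·log₂(0.24) = 0.4941
Sum ≈ 2.5908 → 2.591 bits.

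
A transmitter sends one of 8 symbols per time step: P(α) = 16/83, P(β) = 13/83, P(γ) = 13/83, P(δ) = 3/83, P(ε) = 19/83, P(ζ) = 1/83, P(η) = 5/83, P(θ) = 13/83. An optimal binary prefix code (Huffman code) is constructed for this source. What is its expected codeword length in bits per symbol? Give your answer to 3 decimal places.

Repeatedly combine the two least-probable nodes; the expected code length is the sum of the merged weights.
merge 1/83 + 3/83 → 4/83
merge 4/83 + 5/83 → 9/83
merge 9/83 + 13/83 → 22/83
merge 13/83 + 13/83 → 26/83
merge 16/83 + 19/83 → 35/83
merge 22/83 + 26/83 → 48/83
merge 35/83 + 48/83 → 1
L = 4/83 + 9/83 + 22/83 + 26/83 + 35/83 + 48/83 + 1 = 227/83 ≈ 2.735 bits/symbol.

2.735 bits/symbol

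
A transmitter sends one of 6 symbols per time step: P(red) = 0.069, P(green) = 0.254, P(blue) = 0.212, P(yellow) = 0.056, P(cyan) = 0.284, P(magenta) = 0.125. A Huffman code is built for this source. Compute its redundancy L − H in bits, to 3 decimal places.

0.009 bits

Entropy H = −Σ p log₂ p ≈ 2.3664 bits.
Huffman merges: 7/125+69/1000→1/8; 1/8+1/8→1/4; 53/250+1/4→231/500; 127/500+71/250→269/500; 231/500+269/500→1. L = 19/8 ≈ 2.3750.
L − H = 2.3750 − 2.3664 = 0.009 bits.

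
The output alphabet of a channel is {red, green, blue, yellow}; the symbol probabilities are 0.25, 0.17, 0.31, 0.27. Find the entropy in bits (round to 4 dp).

H = −Σ pᵢ log₂ pᵢ.
−0.25·log₂(0.25) = 0.5000
−0.17·log₂(0.17) = 0.4346
−0.31·log₂(0.31) = 0.5238
−0.27·log₂(0.27) = 0.5100
Sum ≈ 1.9684 → 1.9684 bits.

1.9684 bits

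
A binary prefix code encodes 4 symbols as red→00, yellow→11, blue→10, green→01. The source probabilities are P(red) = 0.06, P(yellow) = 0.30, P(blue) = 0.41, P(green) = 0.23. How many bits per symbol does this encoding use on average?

2 bits/symbol

L̄ = Σ pᵢ·ℓᵢ = 0.06·2 + 0.30·2 + 0.41·2 + 0.23·2 = 2 bits/symbol.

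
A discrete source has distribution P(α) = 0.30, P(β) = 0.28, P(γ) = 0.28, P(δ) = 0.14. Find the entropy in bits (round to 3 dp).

1.947 bits

H = −Σ pᵢ log₂ pᵢ.
−0.30·log₂(0.30) = 0.5211
−0.28·log₂(0.28) = 0.5142
−0.28·log₂(0.28) = 0.5142
−0.14·log₂(0.14) = 0.3971
Sum ≈ 1.9466 → 1.947 bits.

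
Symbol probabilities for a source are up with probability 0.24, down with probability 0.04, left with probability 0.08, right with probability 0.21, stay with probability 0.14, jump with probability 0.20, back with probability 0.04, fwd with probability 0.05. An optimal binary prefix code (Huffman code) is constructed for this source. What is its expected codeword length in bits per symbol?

2.76 bits/symbol

Repeatedly combine the two least-probable nodes; the expected code length is the sum of the merged weights.
merge 1/25 + 1/25 → 2/25
merge 1/20 + 2/25 → 13/100
merge 2/25 + 13/100 → 21/100
merge 7/50 + 1/5 → 17/50
merge 21/100 + 21/100 → 21/50
merge 6/25 + 17/50 → 29/50
merge 21/50 + 29/50 → 1
L = 2/25 + 13/100 + 21/100 + 17/50 + 21/50 + 29/50 + 1 = 69/25 = 2.76 bits/symbol.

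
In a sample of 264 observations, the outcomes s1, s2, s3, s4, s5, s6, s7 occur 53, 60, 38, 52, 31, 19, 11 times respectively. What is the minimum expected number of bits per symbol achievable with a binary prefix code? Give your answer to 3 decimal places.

Probabilities are the counts divided by 264.
Repeatedly combine the two least-probable nodes; the expected code length is the sum of the merged weights.
merge 1/24 + 19/264 → 5/44
merge 5/44 + 31/264 → 61/264
merge 19/132 + 13/66 → 15/44
merge 53/264 + 5/22 → 113/264
merge 61/264 + 15/44 → 151/264
merge 113/264 + 151/264 → 1
L = 5/44 + 61/264 + 15/44 + 113/264 + 151/264 + 1 = 709/264 ≈ 2.686 bits/symbol.

2.686 bits/symbol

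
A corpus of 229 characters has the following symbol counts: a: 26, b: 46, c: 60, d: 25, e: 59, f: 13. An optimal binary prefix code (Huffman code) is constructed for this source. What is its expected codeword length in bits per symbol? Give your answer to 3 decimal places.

2.445 bits/symbol

Probabilities are the counts divided by 229.
Repeatedly combine the two least-probable nodes; the expected code length is the sum of the merged weights.
merge 13/229 + 25/229 → 38/229
merge 26/229 + 38/229 → 64/229
merge 46/229 + 59/229 → 105/229
merge 60/229 + 64/229 → 124/229
merge 105/229 + 124/229 → 1
L = 38/229 + 64/229 + 105/229 + 124/229 + 1 = 560/229 ≈ 2.445 bits/symbol.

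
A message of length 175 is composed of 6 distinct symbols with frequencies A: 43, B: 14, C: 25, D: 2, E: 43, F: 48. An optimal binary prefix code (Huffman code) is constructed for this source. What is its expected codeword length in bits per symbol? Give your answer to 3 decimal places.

Probabilities are the counts divided by 175.
Repeatedly combine the two least-probable nodes; the expected code length is the sum of the merged weights.
merge 2/175 + 2/25 → 16/175
merge 16/175 + 1/7 → 41/175
merge 41/175 + 43/175 → 12/25
merge 43/175 + 48/175 → 13/25
merge 12/25 + 13/25 → 1
L = 16/175 + 41/175 + 12/25 + 13/25 + 1 = 407/175 ≈ 2.326 bits/symbol.

2.326 bits/symbol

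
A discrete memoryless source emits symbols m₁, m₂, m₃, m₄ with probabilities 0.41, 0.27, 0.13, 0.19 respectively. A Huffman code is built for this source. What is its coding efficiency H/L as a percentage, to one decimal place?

Entropy H = −Σ p log₂ p ≈ 1.8753 bits.
Huffman merges: 13/100+19/100→8/25; 27/100+8/25→59/100; 41/100+59/100→1. L = 191/100 ≈ 1.9100.
Efficiency = H/L = 1.8753/1.9100 = 98.2%.

98.2%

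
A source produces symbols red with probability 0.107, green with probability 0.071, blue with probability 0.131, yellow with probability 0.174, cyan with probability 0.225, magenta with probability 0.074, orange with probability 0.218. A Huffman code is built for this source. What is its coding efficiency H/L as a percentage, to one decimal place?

Entropy H = −Σ p log₂ p ≈ 2.6803 bits.
Huffman merges: 71/1000+37/500→29/200; 107/1000+131/1000→119/500; 29/200+87/500→319/1000; 109/500+9/40→443/1000; 119/500+319/1000→557/1000; 443/1000+557/1000→1. L = 1351/500 ≈ 2.7020.
Efficiency = H/L = 2.6803/2.7020 = 99.2%.

99.2%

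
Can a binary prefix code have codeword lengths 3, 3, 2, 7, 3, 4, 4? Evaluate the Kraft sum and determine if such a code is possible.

0.7578125; yes

With common denominator 2^7 = 128: Σ 2^(−ℓᵢ) = 16/128 + 16/128 + 32/128 + 1/128 + 16/128 + 8/128 + 8/128 = 97/128 = 0.7578125.
Kraft's inequality requires Σ ≤ 1; here Σ = 0.7578125 ≤ 1, so such a prefix code exists.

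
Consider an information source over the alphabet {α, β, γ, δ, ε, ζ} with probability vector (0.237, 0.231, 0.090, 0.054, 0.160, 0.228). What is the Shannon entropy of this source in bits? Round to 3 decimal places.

H = −Σ pᵢ log₂ pᵢ.
−0.237·log₂(0.237) = 0.4923
−0.231·log₂(0.231) = 0.4883
−0.090·log₂(0.090) = 0.3127
−0.054·log₂(0.054) = 0.2274
−0.160·log₂(0.160) = 0.4230
−0.228·log₂(0.228) = 0.4863
Sum ≈ 2.4300 → 2.430 bits.

2.430 bits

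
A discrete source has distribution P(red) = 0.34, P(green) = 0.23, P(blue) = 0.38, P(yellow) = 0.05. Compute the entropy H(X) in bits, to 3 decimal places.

H = −Σ pᵢ log₂ pᵢ.
−0.34·log₂(0.34) = 0.5292
−0.23·log₂(0.23) = 0.4877
−0.38·log₂(0.38) = 0.5305
−0.05·log₂(0.05) = 0.2161
Sum ≈ 1.7634 → 1.763 bits.

1.763 bits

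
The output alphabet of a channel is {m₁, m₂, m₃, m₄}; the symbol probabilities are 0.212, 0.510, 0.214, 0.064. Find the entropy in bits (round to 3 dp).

1.700 bits

H = −Σ pᵢ log₂ pᵢ.
−0.212·log₂(0.212) = 0.4744
−0.510·log₂(0.510) = 0.4954
−0.214·log₂(0.214) = 0.4760
−0.064·log₂(0.064) = 0.2538
Sum ≈ 1.6997 → 1.700 bits.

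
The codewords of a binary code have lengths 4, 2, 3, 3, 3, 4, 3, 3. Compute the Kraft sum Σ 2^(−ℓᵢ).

With common denominator 2^4 = 16: Σ 2^(−ℓᵢ) = 1/16 + 4/16 + 2/16 + 2/16 + 2/16 + 1/16 + 2/16 + 2/16 = 16/16 = 1.

1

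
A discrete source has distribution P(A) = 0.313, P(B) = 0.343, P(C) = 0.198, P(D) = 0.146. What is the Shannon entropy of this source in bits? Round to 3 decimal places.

1.922 bits

H = −Σ pᵢ log₂ pᵢ.
−0.313·log₂(0.313) = 0.5245
−0.343·log₂(0.343) = 0.5295
−0.198·log₂(0.198) = 0.4626
−0.146·log₂(0.146) = 0.4053
Sum ≈ 1.9219 → 1.922 bits.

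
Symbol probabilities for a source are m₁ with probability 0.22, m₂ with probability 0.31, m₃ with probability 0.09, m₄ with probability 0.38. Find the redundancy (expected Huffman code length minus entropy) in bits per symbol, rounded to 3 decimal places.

Entropy H = −Σ p log₂ p ≈ 1.8475 bits.
Huffman merges: 9/100+11/50→31/100; 31/100+31/100→31/50; 19/50+31/50→1. L = 193/100 ≈ 1.9300.
L − H = 1.9300 − 1.8475 = 0.083 bits.

0.083 bits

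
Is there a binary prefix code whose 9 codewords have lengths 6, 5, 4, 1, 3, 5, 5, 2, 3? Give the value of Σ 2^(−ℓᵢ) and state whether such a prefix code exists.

1.171875; no

With common denominator 2^6 = 64: Σ 2^(−ℓᵢ) = 1/64 + 2/64 + 4/64 + 32/64 + 8/64 + 2/64 + 2/64 + 16/64 + 8/64 = 75/64 = 1.171875.
Kraft's inequality requires Σ ≤ 1; here Σ = 1.171875 > 1, so no such prefix code exists.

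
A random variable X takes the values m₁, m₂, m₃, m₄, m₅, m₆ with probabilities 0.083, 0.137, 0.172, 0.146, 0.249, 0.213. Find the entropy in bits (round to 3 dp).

H = −Σ pᵢ log₂ pᵢ.
−0.083·log₂(0.083) = 0.2980
−0.137·log₂(0.137) = 0.3929
−0.172·log₂(0.172) = 0.4368
−0.146·log₂(0.146) = 0.4053
−0.249·log₂(0.249) = 0.4994
−0.213·log₂(0.213) = 0.4752
Sum ≈ 2.5077 → 2.508 bits.

2.508 bits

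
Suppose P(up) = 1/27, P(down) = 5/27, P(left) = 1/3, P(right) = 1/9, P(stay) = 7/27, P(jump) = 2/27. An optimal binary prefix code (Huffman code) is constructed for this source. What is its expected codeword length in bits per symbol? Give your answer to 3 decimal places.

2.333 bits/symbol

Repeatedly combine the two least-probable nodes; the expected code length is the sum of the merged weights.
merge 1/27 + 2/27 → 1/9
merge 1/9 + 1/9 → 2/9
merge 5/27 + 2/9 → 11/27
merge 7/27 + 1/3 → 16/27
merge 11/27 + 16/27 → 1
L = 1/9 + 2/9 + 11/27 + 16/27 + 1 = 7/3 ≈ 2.333 bits/symbol.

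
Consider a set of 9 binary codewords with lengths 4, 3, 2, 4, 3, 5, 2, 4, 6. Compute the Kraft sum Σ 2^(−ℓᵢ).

0.984375

With common denominator 2^6 = 64: Σ 2^(−ℓᵢ) = 4/64 + 8/64 + 16/64 + 4/64 + 8/64 + 2/64 + 16/64 + 4/64 + 1/64 = 63/64 = 0.984375.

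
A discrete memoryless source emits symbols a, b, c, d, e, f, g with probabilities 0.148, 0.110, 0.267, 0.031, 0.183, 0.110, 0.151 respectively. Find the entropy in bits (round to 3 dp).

2.633 bits

H = −Σ pᵢ log₂ pᵢ.
−0.148·log₂(0.148) = 0.4079
−0.110·log₂(0.110) = 0.3503
−0.267·log₂(0.267) = 0.5087
−0.031·log₂(0.031) = 0.1554
−0.183·log₂(0.183) = 0.4484
−0.110·log₂(0.110) = 0.3503
−0.151·log₂(0.151) = 0.4118
Sum ≈ 2.6327 → 2.633 bits.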